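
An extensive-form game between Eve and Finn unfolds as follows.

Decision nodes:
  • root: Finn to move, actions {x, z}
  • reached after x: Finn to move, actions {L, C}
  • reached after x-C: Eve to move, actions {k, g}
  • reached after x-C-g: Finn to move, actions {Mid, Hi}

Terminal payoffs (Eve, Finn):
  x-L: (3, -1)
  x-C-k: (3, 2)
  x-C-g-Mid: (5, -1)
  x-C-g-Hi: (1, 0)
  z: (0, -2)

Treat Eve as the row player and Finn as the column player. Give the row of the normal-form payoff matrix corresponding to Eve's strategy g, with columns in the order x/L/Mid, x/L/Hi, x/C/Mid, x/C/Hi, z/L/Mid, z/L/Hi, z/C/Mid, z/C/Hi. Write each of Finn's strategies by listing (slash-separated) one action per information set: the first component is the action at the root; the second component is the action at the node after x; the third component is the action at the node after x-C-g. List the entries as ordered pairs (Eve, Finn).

(3,-1) (3,-1) (5,-1) (1,0) (0,-2) (0,-2) (0,-2) (0,-2)

vs x/L/Mid: Finn plays x → Finn plays L at [x] → (3, -1)
vs x/L/Hi: Finn plays x → Finn plays L at [x] → (3, -1)
vs x/C/Mid: Finn plays x → Finn plays C at [x] → Eve plays g at [x-C] → Finn plays Mid at [x-C-g] → (5, -1)
vs x/C/Hi: Finn plays x → Finn plays C at [x] → Eve plays g at [x-C] → Finn plays Hi at [x-C-g] → (1, 0)
vs z/L/Mid: Finn plays z → (0, -2)
vs z/L/Hi: Finn plays z → (0, -2)
vs z/C/Mid: Finn plays z → (0, -2)
vs z/C/Hi: Finn plays z → (0, -2)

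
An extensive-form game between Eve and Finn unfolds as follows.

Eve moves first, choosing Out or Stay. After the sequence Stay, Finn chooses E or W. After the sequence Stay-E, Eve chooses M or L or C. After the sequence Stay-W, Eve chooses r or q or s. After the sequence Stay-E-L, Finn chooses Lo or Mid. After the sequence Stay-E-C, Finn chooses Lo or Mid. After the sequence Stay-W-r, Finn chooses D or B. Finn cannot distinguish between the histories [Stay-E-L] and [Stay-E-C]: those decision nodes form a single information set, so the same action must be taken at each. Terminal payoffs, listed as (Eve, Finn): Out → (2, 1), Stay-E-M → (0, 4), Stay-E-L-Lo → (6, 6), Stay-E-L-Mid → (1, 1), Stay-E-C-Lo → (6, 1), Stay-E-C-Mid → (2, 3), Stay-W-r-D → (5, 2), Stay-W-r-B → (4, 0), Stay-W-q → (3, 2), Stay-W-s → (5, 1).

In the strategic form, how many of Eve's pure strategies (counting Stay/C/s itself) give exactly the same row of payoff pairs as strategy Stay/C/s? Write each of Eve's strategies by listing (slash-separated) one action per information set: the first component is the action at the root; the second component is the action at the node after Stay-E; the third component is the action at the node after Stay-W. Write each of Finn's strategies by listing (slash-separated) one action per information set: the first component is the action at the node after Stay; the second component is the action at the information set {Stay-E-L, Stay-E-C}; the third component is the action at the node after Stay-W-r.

1

Row for Stay/C/s (columns E/Lo/D, E/Lo/B, E/Mid/D, E/Mid/B, W/Lo/D, W/Lo/B, W/Mid/D, W/Mid/B): (6,1) (6,1) (2,3) (2,3) (5,1) (5,1) (5,1) (5,1).
Every one of Eve's information sets is on the play path for some reply by Finn when Eve follows Stay/C/s.
Changing the action at any of them therefore changes at least one column, so only Stay/C/s itself gives this row.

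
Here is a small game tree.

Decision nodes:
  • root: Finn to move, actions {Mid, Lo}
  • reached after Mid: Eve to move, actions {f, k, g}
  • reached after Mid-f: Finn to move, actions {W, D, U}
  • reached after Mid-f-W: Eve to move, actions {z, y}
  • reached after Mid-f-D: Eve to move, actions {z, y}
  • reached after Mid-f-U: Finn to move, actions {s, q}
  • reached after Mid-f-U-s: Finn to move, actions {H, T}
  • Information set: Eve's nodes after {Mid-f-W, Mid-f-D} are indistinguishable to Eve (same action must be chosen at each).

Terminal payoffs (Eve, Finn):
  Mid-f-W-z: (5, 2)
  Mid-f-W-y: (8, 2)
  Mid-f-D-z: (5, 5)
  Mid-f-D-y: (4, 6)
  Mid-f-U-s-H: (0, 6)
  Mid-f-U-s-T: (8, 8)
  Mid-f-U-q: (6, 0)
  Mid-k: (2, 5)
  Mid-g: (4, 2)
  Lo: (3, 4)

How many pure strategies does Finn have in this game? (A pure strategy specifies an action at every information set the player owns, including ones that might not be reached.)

24

Finn owns the root with actions {Mid, Lo} — two choices.
Finn owns the node after Mid-f with actions {W, D, U} — three choices.
Finn owns the node after Mid-f-U with actions {s, q} — two choices.
Finn owns the node after Mid-f-U-s with actions {H, T} — two choices.
A pure strategy fixes one action at each information set independently, so the count is the product 2 × 3 × 2 × 2 = 24.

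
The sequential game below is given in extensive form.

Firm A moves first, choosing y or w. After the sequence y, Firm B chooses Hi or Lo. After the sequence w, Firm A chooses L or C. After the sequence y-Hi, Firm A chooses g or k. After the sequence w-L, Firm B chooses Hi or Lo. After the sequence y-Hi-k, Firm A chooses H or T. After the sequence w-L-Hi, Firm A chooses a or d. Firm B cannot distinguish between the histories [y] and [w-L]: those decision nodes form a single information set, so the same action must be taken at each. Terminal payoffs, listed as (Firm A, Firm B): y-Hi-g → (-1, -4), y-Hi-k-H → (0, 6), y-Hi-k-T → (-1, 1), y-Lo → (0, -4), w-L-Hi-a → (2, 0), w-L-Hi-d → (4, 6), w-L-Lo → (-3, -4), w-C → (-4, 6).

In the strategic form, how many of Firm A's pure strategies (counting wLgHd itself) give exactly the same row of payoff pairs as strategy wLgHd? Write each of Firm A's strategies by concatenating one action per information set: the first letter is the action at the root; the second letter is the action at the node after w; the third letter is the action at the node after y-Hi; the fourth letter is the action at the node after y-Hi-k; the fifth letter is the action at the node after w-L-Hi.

4

Row for wLgHd (columns Hi, Lo): (4,6) (-3,-4).
Under wLgHd, Firm A's choice at the node after y-Hi and at the node after y-Hi-k can never be reached regardless of what Firm B does, so varying those choices leaves every outcome unchanged.
Holding the reachable choices fixed and varying the unreachable ones freely already gives 2 × 2 = 4 equivalent strategies.
No other strategy reproduces this row, so those 4 are the full class: wLgHd, wLgTd, wLkHd, wLkTd.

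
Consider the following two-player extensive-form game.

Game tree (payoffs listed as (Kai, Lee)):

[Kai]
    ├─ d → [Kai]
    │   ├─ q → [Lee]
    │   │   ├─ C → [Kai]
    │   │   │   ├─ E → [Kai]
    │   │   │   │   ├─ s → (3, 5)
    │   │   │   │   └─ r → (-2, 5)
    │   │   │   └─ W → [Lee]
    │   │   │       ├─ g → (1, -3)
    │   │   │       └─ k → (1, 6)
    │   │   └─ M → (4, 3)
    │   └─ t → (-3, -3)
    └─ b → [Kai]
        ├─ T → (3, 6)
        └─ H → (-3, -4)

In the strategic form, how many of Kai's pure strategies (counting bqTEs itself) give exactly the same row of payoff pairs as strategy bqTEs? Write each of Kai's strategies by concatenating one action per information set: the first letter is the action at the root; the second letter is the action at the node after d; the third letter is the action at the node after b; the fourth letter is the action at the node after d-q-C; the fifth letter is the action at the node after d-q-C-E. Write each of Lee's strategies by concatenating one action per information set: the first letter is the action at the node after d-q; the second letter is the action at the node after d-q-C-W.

Row for bqTEs (columns Cg, Ck, Mg, Mk): (3,6) (3,6) (3,6) (3,6).
Under bqTEs, Kai's choice at the node after d and at the node after d-q-C and at the node after d-q-C-E can never be reached regardless of what Lee does, so varying those choices leaves every outcome unchanged.
Holding the reachable choices fixed and varying the unreachable ones freely already gives 2 × 2 × 2 = 8 equivalent strategies.
No other strategy reproduces this row, so those 8 are the full class: bqTEs, bqTEr, bqTWs, bqTWr, btTEs, btTEr, btTWs, btTWr.

8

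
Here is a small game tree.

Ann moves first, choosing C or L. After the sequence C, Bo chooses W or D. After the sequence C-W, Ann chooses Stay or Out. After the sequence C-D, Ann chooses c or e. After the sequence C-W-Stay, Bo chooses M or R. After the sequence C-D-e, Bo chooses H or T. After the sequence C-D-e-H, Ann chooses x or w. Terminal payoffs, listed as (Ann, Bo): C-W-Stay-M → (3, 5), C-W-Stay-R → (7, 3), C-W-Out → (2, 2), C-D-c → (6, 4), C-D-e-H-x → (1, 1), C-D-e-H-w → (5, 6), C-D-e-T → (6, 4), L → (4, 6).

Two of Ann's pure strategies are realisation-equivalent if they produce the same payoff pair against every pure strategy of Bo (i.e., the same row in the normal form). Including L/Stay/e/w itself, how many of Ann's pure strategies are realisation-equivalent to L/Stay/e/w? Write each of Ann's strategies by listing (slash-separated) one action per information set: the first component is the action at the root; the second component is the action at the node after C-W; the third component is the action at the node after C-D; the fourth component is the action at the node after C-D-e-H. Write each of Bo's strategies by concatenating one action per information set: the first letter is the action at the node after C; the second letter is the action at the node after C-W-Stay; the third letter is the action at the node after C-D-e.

8

Row for L/Stay/e/w (columns WMH, WMT, WRH, WRT, DMH, DMT, DRH, DRT): (4,6) (4,6) (4,6) (4,6) (4,6) (4,6) (4,6) (4,6).
Under L/Stay/e/w, Ann's choice at the node after C-W and at the node after C-D and at the node after C-D-e-H can never be reached regardless of what Bo does, so varying those choices leaves every outcome unchanged.
Holding the reachable choices fixed and varying the unreachable ones freely already gives 2 × 2 × 2 = 8 equivalent strategies.
No other strategy reproduces this row, so those 8 are the full class: L/Stay/c/x, L/Stay/c/w, L/Stay/e/x, L/Stay/e/w, L/Out/c/x, L/Out/c/w, L/Out/e/x, L/Out/e/w.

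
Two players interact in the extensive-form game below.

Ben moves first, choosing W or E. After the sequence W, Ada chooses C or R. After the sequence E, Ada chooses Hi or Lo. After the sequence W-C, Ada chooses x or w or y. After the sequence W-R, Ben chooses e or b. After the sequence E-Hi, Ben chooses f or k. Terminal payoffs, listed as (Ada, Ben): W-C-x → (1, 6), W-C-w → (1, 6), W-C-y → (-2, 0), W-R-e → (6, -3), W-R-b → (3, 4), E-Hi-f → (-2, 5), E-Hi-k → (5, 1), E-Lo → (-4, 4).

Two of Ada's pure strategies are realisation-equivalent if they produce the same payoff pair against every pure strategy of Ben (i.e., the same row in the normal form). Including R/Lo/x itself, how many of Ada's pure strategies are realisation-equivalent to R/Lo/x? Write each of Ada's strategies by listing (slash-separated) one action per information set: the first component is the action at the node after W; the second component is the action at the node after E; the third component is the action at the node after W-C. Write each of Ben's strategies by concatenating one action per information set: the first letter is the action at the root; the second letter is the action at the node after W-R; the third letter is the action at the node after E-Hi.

3

Row for R/Lo/x (columns Wef, Wek, Wbf, Wbk, Eef, Eek, Ebf, Ebk): (6,-3) (6,-3) (3,4) (3,4) (-4,4) (-4,4) (-4,4) (-4,4).
Under R/Lo/x, Ada's choice at the node after W-C can never be reached regardless of what Ben does, so varying those choices leaves every outcome unchanged.
Holding the reachable choices fixed and varying the unreachable one freely already gives 3 equivalent strategies.
No other strategy reproduces this row, so those 3 are the full class: R/Lo/x, R/Lo/w, R/Lo/y.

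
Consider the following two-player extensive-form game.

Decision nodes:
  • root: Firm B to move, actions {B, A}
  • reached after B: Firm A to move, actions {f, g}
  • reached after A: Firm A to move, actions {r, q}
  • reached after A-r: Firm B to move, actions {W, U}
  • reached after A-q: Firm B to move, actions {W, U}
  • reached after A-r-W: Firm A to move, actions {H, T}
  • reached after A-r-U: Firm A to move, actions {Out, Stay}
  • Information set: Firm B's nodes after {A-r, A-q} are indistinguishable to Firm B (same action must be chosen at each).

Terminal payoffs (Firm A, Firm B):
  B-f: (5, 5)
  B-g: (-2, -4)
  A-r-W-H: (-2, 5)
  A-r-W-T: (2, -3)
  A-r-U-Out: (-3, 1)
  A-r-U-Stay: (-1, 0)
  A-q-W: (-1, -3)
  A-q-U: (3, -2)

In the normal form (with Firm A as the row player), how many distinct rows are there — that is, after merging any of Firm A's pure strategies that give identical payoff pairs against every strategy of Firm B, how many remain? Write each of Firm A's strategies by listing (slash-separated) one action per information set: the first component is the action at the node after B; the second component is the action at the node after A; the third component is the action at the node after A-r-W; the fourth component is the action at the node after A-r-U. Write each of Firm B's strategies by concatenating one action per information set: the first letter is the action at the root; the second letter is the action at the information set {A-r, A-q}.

10

Firm A has 16 pure strategies: f/r/H/Out, f/r/H/Stay, f/r/T/Out, f/r/T/Stay, f/q/H/Out, f/q/H/Stay, f/q/T/Out, f/q/T/Stay, g/r/H/Out, g/r/H/Stay, g/r/T/Out, g/r/T/Stay, g/q/H/Out, g/q/H/Stay, g/q/T/Out, g/q/T/Stay. Columns: BW, BU, AW, AU.
{f/r/H/Out} → row (5,5) (5,5) (-2,5) (-3,1)
{f/r/H/Stay} → row (5,5) (5,5) (-2,5) (-1,0)
{f/r/T/Out} → row (5,5) (5,5) (2,-3) (-3,1)
{f/r/T/Stay} → row (5,5) (5,5) (2,-3) (-1,0)
{f/q/H/Out, f/q/H/Stay, f/q/T/Out, f/q/T/Stay} → row (5,5) (5,5) (-1,-3) (3,-2)
{g/r/H/Out} → row (-2,-4) (-2,-4) (-2,5) (-3,1)
{g/r/H/Stay} → row (-2,-4) (-2,-4) (-2,5) (-1,0)
{g/r/T/Out} → row (-2,-4) (-2,-4) (2,-3) (-3,1)
{g/r/T/Stay} → row (-2,-4) (-2,-4) (2,-3) (-1,0)
{g/q/H/Out, g/q/H/Stay, g/q/T/Out, g/q/T/Stay} → row (-2,-4) (-2,-4) (-1,-3) (3,-2)
That's 10 distinct rows out of 16 strategies.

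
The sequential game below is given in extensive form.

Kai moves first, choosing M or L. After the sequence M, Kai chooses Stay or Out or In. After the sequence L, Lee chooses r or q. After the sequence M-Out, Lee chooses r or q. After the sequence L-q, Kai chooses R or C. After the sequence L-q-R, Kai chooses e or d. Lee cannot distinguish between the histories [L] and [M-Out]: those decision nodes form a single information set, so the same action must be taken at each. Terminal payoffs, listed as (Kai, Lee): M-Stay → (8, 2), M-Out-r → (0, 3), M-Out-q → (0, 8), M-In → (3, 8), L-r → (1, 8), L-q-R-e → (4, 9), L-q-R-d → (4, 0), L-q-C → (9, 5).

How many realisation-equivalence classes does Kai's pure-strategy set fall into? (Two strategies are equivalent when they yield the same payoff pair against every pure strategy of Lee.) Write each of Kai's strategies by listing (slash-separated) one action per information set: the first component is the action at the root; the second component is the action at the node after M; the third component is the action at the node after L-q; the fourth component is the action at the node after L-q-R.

Kai has 24 pure strategies: M/Stay/R/e, M/Stay/R/d, M/Stay/C/e, M/Stay/C/d, M/Out/R/e, M/Out/R/d, M/Out/C/e, M/Out/C/d, M/In/R/e, M/In/R/d, M/In/C/e, M/In/C/d, L/Stay/R/e, L/Stay/R/d, L/Stay/C/e, L/Stay/C/d, L/Out/R/e, L/Out/R/d, L/Out/C/e, L/Out/C/d, L/In/R/e, L/In/R/d, L/In/C/e, L/In/C/d. Columns: r, q.
{M/Stay/R/e, M/Stay/R/d, M/Stay/C/e, M/Stay/C/d} → row (8,2) (8,2)
{M/Out/R/e, M/Out/R/d, M/Out/C/e, M/Out/C/d} → row (0,3) (0,8)
{M/In/R/e, M/In/R/d, M/In/C/e, M/In/C/d} → row (3,8) (3,8)
{L/Stay/R/e, L/Out/R/e, L/In/R/e} → row (1,8) (4,9)
{L/Stay/R/d, L/Out/R/d, L/In/R/d} → row (1,8) (4,0)
{L/Stay/C/e, L/Stay/C/d, L/Out/C/e, L/Out/C/d, L/In/C/e, L/In/C/d} → row (1,8) (9,5)
That's 6 distinct rows out of 24 strategies.

6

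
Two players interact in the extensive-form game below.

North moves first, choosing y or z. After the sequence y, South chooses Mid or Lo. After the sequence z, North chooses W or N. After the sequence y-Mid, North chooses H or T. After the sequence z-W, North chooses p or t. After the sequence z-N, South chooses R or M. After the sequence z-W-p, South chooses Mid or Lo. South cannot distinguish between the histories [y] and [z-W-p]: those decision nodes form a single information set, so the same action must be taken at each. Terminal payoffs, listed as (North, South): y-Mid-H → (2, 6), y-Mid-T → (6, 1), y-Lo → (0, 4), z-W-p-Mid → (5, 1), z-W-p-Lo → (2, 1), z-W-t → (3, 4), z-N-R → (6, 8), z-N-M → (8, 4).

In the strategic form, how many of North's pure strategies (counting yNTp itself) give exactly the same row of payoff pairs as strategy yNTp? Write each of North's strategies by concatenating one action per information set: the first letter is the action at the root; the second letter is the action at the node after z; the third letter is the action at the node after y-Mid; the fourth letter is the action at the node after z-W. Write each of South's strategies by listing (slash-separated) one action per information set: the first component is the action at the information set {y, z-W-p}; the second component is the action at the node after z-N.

Row for yNTp (columns Mid/R, Mid/M, Lo/R, Lo/M): (6,1) (6,1) (0,4) (0,4).
Under yNTp, North's choice at the node after z and at the node after z-W can never be reached regardless of what South does, so varying those choices leaves every outcome unchanged.
Holding the reachable choices fixed and varying the unreachable ones freely already gives 2 × 2 = 4 equivalent strategies.
No other strategy reproduces this row, so those 4 are the full class: yWTp, yWTt, yNTp, yNTt.

4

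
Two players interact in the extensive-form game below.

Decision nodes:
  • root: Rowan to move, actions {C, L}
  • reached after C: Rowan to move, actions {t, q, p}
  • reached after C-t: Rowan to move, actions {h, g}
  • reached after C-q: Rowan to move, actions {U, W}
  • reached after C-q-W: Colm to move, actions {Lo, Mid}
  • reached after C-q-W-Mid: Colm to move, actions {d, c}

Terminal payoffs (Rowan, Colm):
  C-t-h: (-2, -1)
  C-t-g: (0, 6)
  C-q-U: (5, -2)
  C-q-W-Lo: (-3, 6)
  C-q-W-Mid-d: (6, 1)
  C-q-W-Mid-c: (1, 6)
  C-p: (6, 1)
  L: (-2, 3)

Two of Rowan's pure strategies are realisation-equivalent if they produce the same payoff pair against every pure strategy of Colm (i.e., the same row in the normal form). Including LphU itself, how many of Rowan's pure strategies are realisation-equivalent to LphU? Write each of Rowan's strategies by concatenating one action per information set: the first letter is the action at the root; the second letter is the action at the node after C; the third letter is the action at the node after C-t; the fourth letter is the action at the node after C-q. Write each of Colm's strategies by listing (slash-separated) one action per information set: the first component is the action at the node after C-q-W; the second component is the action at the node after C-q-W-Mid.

Row for LphU (columns Lo/d, Lo/c, Mid/d, Mid/c): (-2,3) (-2,3) (-2,3) (-2,3).
Under LphU, Rowan's choice at the node after C and at the node after C-t and at the node after C-q can never be reached regardless of what Colm does, so varying those choices leaves every outcome unchanged.
Holding the reachable choices fixed and varying the unreachable ones freely already gives 3 × 2 × 2 = 12 equivalent strategies.
No other strategy reproduces this row, so those 12 are the full class: LthU, LthW, LtgU, LtgW, LqhU, LqhW, LqgU, LqgW, LphU, LphW, LpgU, LpgW.

12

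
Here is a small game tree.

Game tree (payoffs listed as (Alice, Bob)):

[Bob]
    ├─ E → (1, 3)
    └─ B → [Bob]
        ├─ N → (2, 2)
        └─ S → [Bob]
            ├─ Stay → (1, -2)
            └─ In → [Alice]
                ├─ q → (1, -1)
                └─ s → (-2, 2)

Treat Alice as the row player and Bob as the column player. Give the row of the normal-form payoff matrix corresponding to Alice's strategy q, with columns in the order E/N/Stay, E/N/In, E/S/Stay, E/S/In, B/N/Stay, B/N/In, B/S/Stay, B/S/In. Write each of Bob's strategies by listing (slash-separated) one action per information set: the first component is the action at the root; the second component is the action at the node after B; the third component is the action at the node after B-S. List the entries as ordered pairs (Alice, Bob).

(1,3) (1,3) (1,3) (1,3) (2,2) (2,2) (1,-2) (1,-1)

vs E/N/Stay: Bob plays E → (1, 3)
vs E/N/In: Bob plays E → (1, 3)
vs E/S/Stay: Bob plays E → (1, 3)
vs E/S/In: Bob plays E → (1, 3)
vs B/N/Stay: Bob plays B → Bob plays N at [B] → (2, 2)
vs B/N/In: Bob plays B → Bob plays N at [B] → (2, 2)
vs B/S/Stay: Bob plays B → Bob plays S at [B] → Bob plays Stay at [B-S] → (1, -2)
vs B/S/In: Bob plays B → Bob plays S at [B] → Bob plays In at [B-S] → Alice plays q at [B-S-In] → (1, -1)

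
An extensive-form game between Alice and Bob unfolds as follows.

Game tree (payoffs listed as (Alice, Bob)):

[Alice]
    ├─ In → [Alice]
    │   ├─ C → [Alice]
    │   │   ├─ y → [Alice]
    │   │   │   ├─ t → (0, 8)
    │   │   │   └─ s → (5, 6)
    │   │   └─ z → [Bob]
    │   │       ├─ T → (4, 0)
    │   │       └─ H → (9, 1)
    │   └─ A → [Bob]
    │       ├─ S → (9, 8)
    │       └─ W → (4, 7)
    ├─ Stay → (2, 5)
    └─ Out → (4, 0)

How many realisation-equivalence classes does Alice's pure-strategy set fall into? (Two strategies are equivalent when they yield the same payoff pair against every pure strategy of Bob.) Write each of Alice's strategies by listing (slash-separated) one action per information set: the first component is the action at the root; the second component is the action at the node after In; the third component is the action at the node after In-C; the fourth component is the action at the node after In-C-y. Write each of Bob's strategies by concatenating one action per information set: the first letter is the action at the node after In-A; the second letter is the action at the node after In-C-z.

Alice has 24 pure strategies: In/C/y/t, In/C/y/s, In/C/z/t, In/C/z/s, In/A/y/t, In/A/y/s, In/A/z/t, In/A/z/s, Stay/C/y/t, Stay/C/y/s, Stay/C/z/t, Stay/C/z/s, Stay/A/y/t, Stay/A/y/s, Stay/A/z/t, Stay/A/z/s, Out/C/y/t, Out/C/y/s, Out/C/z/t, Out/C/z/s, Out/A/y/t, Out/A/y/s, Out/A/z/t, Out/A/z/s. Columns: ST, SH, WT, WH.
{In/C/y/t} → row (0,8) (0,8) (0,8) (0,8)
{In/C/y/s} → row (5,6) (5,6) (5,6) (5,6)
{In/C/z/t, In/C/z/s} → row (4,0) (9,1) (4,0) (9,1)
{In/A/y/t, In/A/y/s, In/A/z/t, In/A/z/s} → row (9,8) (9,8) (4,7) (4,7)
{Stay/C/y/t, Stay/C/y/s, Stay/C/z/t, Stay/C/z/s, Stay/A/y/t, Stay/A/y/s, Stay/A/z/t, Stay/A/z/s} → row (2,5) (2,5) (2,5) (2,5)
{Out/C/y/t, Out/C/y/s, Out/C/z/t, Out/C/z/s, Out/A/y/t, Out/A/y/s, Out/A/z/t, Out/A/z/s} → row (4,0) (4,0) (4,0) (4,0)
That's 6 distinct rows out of 24 strategies.

6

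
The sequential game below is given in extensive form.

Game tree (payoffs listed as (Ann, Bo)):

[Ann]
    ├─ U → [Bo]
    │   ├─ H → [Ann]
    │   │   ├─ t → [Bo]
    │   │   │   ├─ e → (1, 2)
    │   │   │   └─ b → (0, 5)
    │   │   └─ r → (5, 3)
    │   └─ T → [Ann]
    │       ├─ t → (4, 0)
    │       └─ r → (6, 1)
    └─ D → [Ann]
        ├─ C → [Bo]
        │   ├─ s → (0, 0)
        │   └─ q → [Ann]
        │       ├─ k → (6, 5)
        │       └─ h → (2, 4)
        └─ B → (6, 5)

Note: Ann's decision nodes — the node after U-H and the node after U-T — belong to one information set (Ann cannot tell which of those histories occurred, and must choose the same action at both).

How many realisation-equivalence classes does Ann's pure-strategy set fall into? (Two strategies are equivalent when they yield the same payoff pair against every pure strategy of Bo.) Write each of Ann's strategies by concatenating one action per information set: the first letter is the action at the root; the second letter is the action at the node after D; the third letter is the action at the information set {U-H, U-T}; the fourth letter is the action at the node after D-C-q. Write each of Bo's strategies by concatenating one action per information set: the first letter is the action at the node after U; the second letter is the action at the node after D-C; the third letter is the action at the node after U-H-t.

5

Ann has 16 pure strategies: UCtk, UCth, UCrk, UCrh, UBtk, UBth, UBrk, UBrh, DCtk, DCth, DCrk, DCrh, DBtk, DBth, DBrk, DBrh. Columns: Hse, Hsb, Hqe, Hqb, Tse, Tsb, Tqe, Tqb.
{UCtk, UCth, UBtk, UBth} → row (1,2) (0,5) (1,2) (0,5) (4,0) (4,0) (4,0) (4,0)
{UCrk, UCrh, UBrk, UBrh} → row (5,3) (5,3) (5,3) (5,3) (6,1) (6,1) (6,1) (6,1)
{DCtk, DCrk} → row (0,0) (0,0) (6,5) (6,5) (0,0) (0,0) (6,5) (6,5)
{DCth, DCrh} → row (0,0) (0,0) (2,4) (2,4) (0,0) (0,0) (2,4) (2,4)
{DBtk, DBth, DBrk, DBrh} → row (6,5) (6,5) (6,5) (6,5) (6,5) (6,5) (6,5) (6,5)
That's 5 distinct rows out of 16 strategies.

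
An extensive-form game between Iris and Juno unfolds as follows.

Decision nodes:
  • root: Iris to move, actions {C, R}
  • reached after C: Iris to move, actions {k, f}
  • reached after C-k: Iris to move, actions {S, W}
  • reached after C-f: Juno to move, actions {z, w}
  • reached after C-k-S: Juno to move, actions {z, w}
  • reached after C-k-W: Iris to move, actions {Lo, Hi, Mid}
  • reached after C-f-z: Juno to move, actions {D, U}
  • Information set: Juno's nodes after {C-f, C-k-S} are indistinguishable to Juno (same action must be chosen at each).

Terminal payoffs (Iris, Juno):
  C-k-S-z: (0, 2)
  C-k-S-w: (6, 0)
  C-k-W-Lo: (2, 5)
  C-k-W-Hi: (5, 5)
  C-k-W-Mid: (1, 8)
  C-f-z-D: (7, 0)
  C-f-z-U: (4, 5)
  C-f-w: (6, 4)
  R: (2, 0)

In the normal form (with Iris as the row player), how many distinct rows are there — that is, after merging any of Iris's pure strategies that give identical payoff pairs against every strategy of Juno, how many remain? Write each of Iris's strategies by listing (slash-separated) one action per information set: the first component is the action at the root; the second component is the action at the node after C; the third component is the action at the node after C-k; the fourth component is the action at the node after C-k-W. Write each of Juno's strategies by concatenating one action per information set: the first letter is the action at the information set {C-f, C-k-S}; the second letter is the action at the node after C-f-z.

Iris has 24 pure strategies: C/k/S/Lo, C/k/S/Hi, C/k/S/Mid, C/k/W/Lo, C/k/W/Hi, C/k/W/Mid, C/f/S/Lo, C/f/S/Hi, C/f/S/Mid, C/f/W/Lo, C/f/W/Hi, C/f/W/Mid, R/k/S/Lo, R/k/S/Hi, R/k/S/Mid, R/k/W/Lo, R/k/W/Hi, R/k/W/Mid, R/f/S/Lo, R/f/S/Hi, R/f/S/Mid, R/f/W/Lo, R/f/W/Hi, R/f/W/Mid. Columns: zD, zU, wD, wU.
{C/k/S/Lo, C/k/S/Hi, C/k/S/Mid} → row (0,2) (0,2) (6,0) (6,0)
{C/k/W/Lo} → row (2,5) (2,5) (2,5) (2,5)
{C/k/W/Hi} → row (5,5) (5,5) (5,5) (5,5)
{C/k/W/Mid} → row (1,8) (1,8) (1,8) (1,8)
{C/f/S/Lo, C/f/S/Hi, C/f/S/Mid, C/f/W/Lo, C/f/W/Hi, C/f/W/Mid} → row (7,0) (4,5) (6,4) (6,4)
{R/k/S/Lo, R/k/S/Hi, R/k/S/Mid, R/k/W/Lo, R/k/W/Hi, R/k/W/Mid, R/f/S/Lo, R/f/S/Hi, R/f/S/Mid, R/f/W/Lo, R/f/W/Hi, R/f/W/Mid} → row (2,0) (2,0) (2,0) (2,0)
That's 6 distinct rows out of 24 strategies.

6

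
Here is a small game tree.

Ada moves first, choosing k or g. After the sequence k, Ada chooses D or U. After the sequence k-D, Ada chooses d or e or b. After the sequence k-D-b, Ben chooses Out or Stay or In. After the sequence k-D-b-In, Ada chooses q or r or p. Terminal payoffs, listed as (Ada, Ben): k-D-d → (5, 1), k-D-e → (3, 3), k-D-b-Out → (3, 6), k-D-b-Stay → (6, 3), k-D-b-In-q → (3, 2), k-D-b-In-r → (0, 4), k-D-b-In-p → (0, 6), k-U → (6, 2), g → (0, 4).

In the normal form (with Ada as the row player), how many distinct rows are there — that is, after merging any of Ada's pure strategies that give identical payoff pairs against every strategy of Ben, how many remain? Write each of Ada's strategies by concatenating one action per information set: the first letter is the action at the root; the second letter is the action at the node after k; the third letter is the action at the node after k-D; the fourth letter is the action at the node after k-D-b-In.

7

Ada has 36 pure strategies: kDdq, kDdr, kDdp, kDeq, kDer, kDep, kDbq, kDbr, kDbp, kUdq, kUdr, kUdp, kUeq, kUer, kUep, kUbq, kUbr, kUbp, gDdq, gDdr, gDdp, gDeq, gDer, gDep, gDbq, gDbr, gDbp, gUdq, gUdr, gUdp, gUeq, gUer, gUep, gUbq, gUbr, gUbp. Columns: Out, Stay, In.
{kDdq, kDdr, kDdp} → row (5,1) (5,1) (5,1)
{kDeq, kDer, kDep} → row (3,3) (3,3) (3,3)
{kDbq} → row (3,6) (6,3) (3,2)
{kDbr} → row (3,6) (6,3) (0,4)
{kDbp} → row (3,6) (6,3) (0,6)
{kUdq, kUdr, kUdp, kUeq, kUer, kUep, kUbq, kUbr, kUbp} → row (6,2) (6,2) (6,2)
{gDdq, gDdr, gDdp, gDeq, gDer, gDep, gDbq, gDbr, gDbp, gUdq, gUdr, gUdp, gUeq, gUer, gUep, gUbq, gUbr, gUbp} → row (0,4) (0,4) (0,4)
That's 7 distinct rows out of 36 strategies.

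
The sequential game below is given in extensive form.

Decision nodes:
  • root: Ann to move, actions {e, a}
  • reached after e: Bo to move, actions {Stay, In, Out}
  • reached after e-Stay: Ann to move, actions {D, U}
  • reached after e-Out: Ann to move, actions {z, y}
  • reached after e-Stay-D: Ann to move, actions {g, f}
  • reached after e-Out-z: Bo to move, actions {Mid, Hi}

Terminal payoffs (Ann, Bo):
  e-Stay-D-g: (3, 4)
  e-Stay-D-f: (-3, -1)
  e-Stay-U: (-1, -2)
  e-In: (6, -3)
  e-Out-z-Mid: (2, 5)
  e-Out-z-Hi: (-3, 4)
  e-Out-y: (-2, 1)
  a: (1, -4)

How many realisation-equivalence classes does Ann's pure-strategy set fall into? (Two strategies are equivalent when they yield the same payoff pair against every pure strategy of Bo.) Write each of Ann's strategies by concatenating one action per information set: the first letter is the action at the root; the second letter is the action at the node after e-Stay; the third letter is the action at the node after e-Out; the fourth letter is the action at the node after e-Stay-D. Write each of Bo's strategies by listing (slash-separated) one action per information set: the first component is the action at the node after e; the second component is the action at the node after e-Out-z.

7

Ann has 16 pure strategies: eDzg, eDzf, eDyg, eDyf, eUzg, eUzf, eUyg, eUyf, aDzg, aDzf, aDyg, aDyf, aUzg, aUzf, aUyg, aUyf. Columns: Stay/Mid, Stay/Hi, In/Mid, In/Hi, Out/Mid, Out/Hi.
{eDzg} → row (3,4) (3,4) (6,-3) (6,-3) (2,5) (-3,4)
{eDzf} → row (-3,-1) (-3,-1) (6,-3) (6,-3) (2,5) (-3,4)
{eDyg} → row (3,4) (3,4) (6,-3) (6,-3) (-2,1) (-2,1)
{eDyf} → row (-3,-1) (-3,-1) (6,-3) (6,-3) (-2,1) (-2,1)
{eUzg, eUzf} → row (-1,-2) (-1,-2) (6,-3) (6,-3) (2,5) (-3,4)
{eUyg, eUyf} → row (-1,-2) (-1,-2) (6,-3) (6,-3) (-2,1) (-2,1)
{aDzg, aDzf, aDyg, aDyf, aUzg, aUzf, aUyg, aUyf} → row (1,-4) (1,-4) (1,-4) (1,-4) (1,-4) (1,-4)
That's 7 distinct rows out of 16 strategies.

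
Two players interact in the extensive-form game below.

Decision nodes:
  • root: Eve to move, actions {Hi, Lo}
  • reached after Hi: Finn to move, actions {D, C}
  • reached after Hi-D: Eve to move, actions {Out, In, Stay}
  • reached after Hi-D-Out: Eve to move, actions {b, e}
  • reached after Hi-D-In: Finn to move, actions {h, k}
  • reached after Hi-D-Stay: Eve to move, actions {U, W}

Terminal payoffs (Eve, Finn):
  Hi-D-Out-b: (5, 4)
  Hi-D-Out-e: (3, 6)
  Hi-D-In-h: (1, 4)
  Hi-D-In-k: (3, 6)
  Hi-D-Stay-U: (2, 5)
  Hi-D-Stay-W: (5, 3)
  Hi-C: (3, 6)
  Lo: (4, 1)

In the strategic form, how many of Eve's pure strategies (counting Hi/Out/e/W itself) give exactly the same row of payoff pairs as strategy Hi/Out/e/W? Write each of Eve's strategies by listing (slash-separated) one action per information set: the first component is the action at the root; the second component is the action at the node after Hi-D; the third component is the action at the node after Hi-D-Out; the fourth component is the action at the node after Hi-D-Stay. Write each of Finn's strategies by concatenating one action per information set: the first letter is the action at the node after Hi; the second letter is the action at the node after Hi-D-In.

2

Row for Hi/Out/e/W (columns Dh, Dk, Ch, Ck): (3,6) (3,6) (3,6) (3,6).
Under Hi/Out/e/W, Eve's choice at the node after Hi-D-Stay can never be reached regardless of what Finn does, so varying those choices leaves every outcome unchanged.
Holding the reachable choices fixed and varying the unreachable one freely already gives 2 equivalent strategies.
No other strategy reproduces this row, so those 2 are the full class: Hi/Out/e/U, Hi/Out/e/W.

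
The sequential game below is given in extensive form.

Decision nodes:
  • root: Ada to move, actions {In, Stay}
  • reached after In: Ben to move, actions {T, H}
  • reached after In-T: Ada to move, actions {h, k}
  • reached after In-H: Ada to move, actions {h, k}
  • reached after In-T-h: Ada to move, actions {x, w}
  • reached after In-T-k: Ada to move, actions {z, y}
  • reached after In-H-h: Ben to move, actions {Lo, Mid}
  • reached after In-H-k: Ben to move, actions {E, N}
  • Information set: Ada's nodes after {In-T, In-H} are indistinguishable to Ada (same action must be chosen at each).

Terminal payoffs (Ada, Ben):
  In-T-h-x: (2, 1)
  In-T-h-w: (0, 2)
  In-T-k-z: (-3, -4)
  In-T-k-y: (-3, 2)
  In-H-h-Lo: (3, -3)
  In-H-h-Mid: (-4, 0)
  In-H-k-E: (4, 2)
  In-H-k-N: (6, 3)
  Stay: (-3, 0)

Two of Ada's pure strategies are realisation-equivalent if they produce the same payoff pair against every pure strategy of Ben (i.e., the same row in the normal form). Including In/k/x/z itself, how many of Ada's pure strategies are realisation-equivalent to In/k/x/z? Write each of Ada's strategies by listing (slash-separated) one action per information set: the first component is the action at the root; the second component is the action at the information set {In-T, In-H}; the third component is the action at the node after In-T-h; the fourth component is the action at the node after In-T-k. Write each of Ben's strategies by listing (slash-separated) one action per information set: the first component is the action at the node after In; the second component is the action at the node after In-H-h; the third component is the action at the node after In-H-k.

Row for In/k/x/z (columns T/Lo/E, T/Lo/N, T/Mid/E, T/Mid/N, H/Lo/E, H/Lo/N, H/Mid/E, H/Mid/N): (-3,-4) (-3,-4) (-3,-4) (-3,-4) (4,2) (6,3) (4,2) (6,3).
Under In/k/x/z, Ada's choice at the node after In-T-h can never be reached regardless of what Ben does, so varying those choices leaves every outcome unchanged.
Holding the reachable choices fixed and varying the unreachable one freely already gives 2 equivalent strategies.
No other strategy reproduces this row, so those 2 are the full class: In/k/x/z, In/k/w/z.

2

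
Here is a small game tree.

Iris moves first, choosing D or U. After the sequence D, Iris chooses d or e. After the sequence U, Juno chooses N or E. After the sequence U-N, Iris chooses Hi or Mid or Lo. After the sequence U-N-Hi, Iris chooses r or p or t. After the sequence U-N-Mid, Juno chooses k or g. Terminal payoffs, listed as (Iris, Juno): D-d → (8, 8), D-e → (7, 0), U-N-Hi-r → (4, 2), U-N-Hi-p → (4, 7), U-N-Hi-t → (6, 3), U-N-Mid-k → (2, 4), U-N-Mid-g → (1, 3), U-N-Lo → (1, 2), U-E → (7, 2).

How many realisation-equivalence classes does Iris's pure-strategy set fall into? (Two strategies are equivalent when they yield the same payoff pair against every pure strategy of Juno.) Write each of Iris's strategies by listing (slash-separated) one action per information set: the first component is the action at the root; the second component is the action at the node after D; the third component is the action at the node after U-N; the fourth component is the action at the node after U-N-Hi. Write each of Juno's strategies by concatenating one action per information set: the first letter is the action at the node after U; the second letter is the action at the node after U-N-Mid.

Iris has 36 pure strategies: D/d/Hi/r, D/d/Hi/p, D/d/Hi/t, D/d/Mid/r, D/d/Mid/p, D/d/Mid/t, D/d/Lo/r, D/d/Lo/p, D/d/Lo/t, D/e/Hi/r, D/e/Hi/p, D/e/Hi/t, D/e/Mid/r, D/e/Mid/p, D/e/Mid/t, D/e/Lo/r, D/e/Lo/p, D/e/Lo/t, U/d/Hi/r, U/d/Hi/p, U/d/Hi/t, U/d/Mid/r, U/d/Mid/p, U/d/Mid/t, U/d/Lo/r, U/d/Lo/p, U/d/Lo/t, U/e/Hi/r, U/e/Hi/p, U/e/Hi/t, U/e/Mid/r, U/e/Mid/p, U/e/Mid/t, U/e/Lo/r, U/e/Lo/p, U/e/Lo/t. Columns: Nk, Ng, Ek, Eg.
{D/d/Hi/r, D/d/Hi/p, D/d/Hi/t, D/d/Mid/r, D/d/Mid/p, D/d/Mid/t, D/d/Lo/r, D/d/Lo/p, D/d/Lo/t} → row (8,8) (8,8) (8,8) (8,8)
{D/e/Hi/r, D/e/Hi/p, D/e/Hi/t, D/e/Mid/r, D/e/Mid/p, D/e/Mid/t, D/e/Lo/r, D/e/Lo/p, D/e/Lo/t} → row (7,0) (7,0) (7,0) (7,0)
{U/d/Hi/r, U/e/Hi/r} → row (4,2) (4,2) (7,2) (7,2)
{U/d/Hi/p, U/e/Hi/p} → row (4,7) (4,7) (7,2) (7,2)
{U/d/Hi/t, U/e/Hi/t} → row (6,3) (6,3) (7,2) (7,2)
{U/d/Mid/r, U/d/Mid/p, U/d/Mid/t, U/e/Mid/r, U/e/Mid/p, U/e/Mid/t} → row (2,4) (1,3) (7,2) (7,2)
{U/d/Lo/r, U/d/Lo/p, U/d/Lo/t, U/e/Lo/r, U/e/Lo/p, U/e/Lo/t} → row (1,2) (1,2) (7,2) (7,2)
That's 7 distinct rows out of 36 strategies.

7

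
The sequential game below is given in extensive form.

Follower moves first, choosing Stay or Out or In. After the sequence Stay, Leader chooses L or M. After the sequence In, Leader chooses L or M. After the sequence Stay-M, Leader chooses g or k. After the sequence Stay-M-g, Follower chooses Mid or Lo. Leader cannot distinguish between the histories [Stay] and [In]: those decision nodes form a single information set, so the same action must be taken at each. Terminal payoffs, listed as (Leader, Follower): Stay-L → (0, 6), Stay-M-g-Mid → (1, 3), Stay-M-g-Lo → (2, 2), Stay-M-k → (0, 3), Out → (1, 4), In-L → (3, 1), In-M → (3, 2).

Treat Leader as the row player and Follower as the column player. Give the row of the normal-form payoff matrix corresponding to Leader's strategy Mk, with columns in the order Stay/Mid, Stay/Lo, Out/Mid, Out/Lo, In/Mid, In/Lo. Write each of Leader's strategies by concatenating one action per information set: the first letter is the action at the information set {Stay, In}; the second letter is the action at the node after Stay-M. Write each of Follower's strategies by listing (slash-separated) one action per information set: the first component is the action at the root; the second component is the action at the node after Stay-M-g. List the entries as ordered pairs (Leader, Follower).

vs Stay/Mid: Follower plays Stay → Leader plays M at [Stay] → Leader plays k at [Stay-M] → (0, 3)
vs Stay/Lo: Follower plays Stay → Leader plays M at [Stay] → Leader plays k at [Stay-M] → (0, 3)
vs Out/Mid: Follower plays Out → (1, 4)
vs Out/Lo: Follower plays Out → (1, 4)
vs In/Mid: Follower plays In → Leader plays M at [In] → (3, 2)
vs In/Lo: Follower plays In → Leader plays M at [In] → (3, 2)

(0,3) (0,3) (1,4) (1,4) (3,2) (3,2)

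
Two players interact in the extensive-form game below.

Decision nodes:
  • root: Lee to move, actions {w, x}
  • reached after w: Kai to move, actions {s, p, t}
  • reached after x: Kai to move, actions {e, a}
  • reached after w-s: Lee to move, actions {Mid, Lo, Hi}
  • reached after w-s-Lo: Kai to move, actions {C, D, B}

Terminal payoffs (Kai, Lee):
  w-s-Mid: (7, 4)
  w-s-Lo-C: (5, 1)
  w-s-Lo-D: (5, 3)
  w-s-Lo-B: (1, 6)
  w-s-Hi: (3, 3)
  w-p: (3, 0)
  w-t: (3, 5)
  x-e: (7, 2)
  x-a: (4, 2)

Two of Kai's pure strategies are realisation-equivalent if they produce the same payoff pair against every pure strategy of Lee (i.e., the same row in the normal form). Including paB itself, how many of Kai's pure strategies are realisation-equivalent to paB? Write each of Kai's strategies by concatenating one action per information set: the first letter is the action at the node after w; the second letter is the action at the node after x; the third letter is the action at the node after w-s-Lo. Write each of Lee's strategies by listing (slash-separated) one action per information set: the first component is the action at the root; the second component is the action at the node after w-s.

Row for paB (columns w/Mid, w/Lo, w/Hi, x/Mid, x/Lo, x/Hi): (3,0) (3,0) (3,0) (4,2) (4,2) (4,2).
Under paB, Kai's choice at the node after w-s-Lo can never be reached regardless of what Lee does, so varying those choices leaves every outcome unchanged.
Holding the reachable choices fixed and varying the unreachable one freely already gives 3 equivalent strategies.
No other strategy reproduces this row, so those 3 are the full class: paC, paD, paB.

3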